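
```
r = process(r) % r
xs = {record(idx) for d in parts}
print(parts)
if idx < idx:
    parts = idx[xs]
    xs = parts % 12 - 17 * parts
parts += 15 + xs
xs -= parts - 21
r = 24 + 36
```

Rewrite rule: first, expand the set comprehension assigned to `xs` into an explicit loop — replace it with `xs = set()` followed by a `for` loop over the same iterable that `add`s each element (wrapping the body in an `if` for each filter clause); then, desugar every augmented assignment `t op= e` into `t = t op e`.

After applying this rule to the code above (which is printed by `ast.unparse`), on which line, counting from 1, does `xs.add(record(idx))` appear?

Transformed code:
r = process(r) % r
xs = set()
for d in parts:
    xs.add(record(idx))
print(parts)
if idx < idx:
    parts = idx[xs]
    xs = parts % 12 - 17 * parts
parts = parts + (15 + xs)
xs = xs - (parts - 21)
r = 24 + 36

4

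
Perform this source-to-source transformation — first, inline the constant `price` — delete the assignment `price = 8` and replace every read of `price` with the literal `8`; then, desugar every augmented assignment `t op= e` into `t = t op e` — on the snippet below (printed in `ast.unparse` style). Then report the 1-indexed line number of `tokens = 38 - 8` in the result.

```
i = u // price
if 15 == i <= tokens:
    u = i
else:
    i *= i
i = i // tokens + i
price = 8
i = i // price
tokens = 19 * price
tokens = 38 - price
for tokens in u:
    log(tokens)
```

9

Transformed code:
i = u // 8
if 15 == i <= tokens:
    u = i
else:
    i = i * i
i = i // tokens + i
i = i // 8
tokens = 19 * 8
tokens = 38 - 8
for tokens in u:
    log(tokens)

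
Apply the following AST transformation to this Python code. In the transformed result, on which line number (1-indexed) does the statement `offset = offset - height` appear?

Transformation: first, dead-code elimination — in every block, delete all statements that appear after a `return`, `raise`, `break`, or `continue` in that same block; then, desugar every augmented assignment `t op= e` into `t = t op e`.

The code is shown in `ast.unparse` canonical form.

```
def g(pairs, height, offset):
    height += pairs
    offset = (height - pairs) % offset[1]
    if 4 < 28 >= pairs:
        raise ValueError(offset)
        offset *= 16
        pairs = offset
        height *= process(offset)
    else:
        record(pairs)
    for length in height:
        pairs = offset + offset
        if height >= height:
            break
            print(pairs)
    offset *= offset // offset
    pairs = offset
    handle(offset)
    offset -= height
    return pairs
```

Transformed code:
def g(pairs, height, offset):
    height = height + pairs
    offset = (height - pairs) % offset[1]
    if 4 < 28 >= pairs:
        raise ValueError(offset)
    else:
        record(pairs)
    for length in height:
        pairs = offset + offset
        if height >= height:
            break
    offset = offset * (offset // offset)
    pairs = offset
    handle(offset)
    offset = offset - height
    return pairs

15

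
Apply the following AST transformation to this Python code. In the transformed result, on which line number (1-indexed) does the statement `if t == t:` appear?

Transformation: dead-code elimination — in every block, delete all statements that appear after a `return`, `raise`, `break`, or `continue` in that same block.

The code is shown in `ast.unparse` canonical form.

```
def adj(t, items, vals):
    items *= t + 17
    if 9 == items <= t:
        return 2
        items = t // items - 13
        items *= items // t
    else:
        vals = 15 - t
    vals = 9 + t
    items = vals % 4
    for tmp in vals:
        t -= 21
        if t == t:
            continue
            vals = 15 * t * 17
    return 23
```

Transformed code:
def adj(t, items, vals):
    items *= t + 17
    if 9 == items <= t:
        return 2
    else:
        vals = 15 - t
    vals = 9 + t
    items = vals % 4
    for tmp in vals:
        t -= 21
        if t == t:
            continue
    return 23

11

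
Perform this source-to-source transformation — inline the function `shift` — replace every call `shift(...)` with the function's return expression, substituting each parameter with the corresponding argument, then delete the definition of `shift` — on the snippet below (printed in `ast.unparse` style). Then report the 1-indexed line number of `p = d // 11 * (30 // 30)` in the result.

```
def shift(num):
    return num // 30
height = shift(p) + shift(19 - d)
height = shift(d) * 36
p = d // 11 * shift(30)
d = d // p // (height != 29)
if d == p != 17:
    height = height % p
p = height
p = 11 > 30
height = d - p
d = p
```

3

Transformed code:
height = p // 30 + (19 - d) // 30
height = d // 30 * 36
p = d // 11 * (30 // 30)
d = d // p // (height != 29)
if d == p != 17:
    height = height % p
p = height
p = 11 > 30
height = d - p
d = p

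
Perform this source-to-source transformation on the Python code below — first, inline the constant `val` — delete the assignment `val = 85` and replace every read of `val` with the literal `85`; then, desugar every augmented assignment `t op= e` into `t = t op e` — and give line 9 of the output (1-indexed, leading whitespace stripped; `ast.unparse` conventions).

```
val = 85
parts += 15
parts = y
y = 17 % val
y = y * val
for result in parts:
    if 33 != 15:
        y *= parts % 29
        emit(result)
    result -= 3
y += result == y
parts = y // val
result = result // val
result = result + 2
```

result = result - 3

Transformed code:
parts = parts + 15
parts = y
y = 17 % 85
y = y * 85
for result in parts:
    if 33 != 15:
        y = y * (parts % 29)
        emit(result)
    result = result - 3
y = y + (result == y)
parts = y // 85
result = result // 85
result = result + 2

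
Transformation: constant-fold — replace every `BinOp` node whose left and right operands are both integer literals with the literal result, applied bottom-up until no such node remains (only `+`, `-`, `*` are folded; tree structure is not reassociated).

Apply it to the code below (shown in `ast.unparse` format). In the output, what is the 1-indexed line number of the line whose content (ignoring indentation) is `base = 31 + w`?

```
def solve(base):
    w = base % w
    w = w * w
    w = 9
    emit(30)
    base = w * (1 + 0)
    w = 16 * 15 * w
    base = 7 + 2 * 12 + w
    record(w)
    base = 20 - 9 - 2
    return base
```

8

Transformed code:
def solve(base):
    w = base % w
    w = w * w
    w = 9
    emit(30)
    base = w * 1
    w = 240 * w
    base = 31 + w
    record(w)
    base = 9
    return base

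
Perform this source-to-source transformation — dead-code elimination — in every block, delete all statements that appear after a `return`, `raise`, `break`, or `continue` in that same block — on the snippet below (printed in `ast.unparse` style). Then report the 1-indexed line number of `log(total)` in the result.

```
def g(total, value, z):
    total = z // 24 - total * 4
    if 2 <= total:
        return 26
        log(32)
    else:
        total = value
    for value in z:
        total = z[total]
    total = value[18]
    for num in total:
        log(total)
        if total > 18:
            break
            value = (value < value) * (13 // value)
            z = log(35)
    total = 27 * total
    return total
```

Transformed code:
def g(total, value, z):
    total = z // 24 - total * 4
    if 2 <= total:
        return 26
    else:
        total = value
    for value in z:
        total = z[total]
    total = value[18]
    for num in total:
        log(total)
        if total > 18:
            break
    total = 27 * total
    return total

11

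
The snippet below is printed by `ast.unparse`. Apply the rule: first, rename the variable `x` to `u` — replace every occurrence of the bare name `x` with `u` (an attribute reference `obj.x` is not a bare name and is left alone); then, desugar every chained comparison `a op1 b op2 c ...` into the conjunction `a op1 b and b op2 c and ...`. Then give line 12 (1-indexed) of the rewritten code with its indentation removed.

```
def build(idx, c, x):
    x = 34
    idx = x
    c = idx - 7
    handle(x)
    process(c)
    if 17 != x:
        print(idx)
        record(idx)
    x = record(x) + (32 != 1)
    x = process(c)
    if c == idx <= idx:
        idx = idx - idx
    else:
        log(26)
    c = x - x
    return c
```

if c == idx and idx <= idx:

Transformed code:
def build(idx, c, u):
    u = 34
    idx = u
    c = idx - 7
    handle(u)
    process(c)
    if 17 != u:
        print(idx)
        record(idx)
    u = record(u) + (32 != 1)
    u = process(c)
    if c == idx and idx <= idx:
        idx = idx - idx
    else:
        log(26)
    c = u - u
    return c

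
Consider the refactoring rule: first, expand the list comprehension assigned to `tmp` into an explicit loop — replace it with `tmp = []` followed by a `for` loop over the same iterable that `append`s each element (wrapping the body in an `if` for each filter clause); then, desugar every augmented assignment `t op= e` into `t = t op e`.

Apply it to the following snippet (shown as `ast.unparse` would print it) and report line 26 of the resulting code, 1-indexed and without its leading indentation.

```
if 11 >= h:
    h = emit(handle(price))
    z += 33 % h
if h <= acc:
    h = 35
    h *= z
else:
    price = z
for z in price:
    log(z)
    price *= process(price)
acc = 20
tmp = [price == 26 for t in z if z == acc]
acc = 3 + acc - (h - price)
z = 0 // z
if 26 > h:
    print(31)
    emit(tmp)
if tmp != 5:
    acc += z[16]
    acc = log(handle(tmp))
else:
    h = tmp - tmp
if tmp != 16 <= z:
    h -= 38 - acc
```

Transformed code:
if 11 >= h:
    h = emit(handle(price))
    z = z + 33 % h
if h <= acc:
    h = 35
    h = h * z
else:
    price = z
for z in price:
    log(z)
    price = price * process(price)
acc = 20
tmp = []
for t in z:
    if z == acc:
        tmp.append(price == 26)
acc = 3 + acc - (h - price)
z = 0 // z
if 26 > h:
    print(31)
    emit(tmp)
if tmp != 5:
    acc = acc + z[16]
    acc = log(handle(tmp))
else:
    h = tmp - tmp
if tmp != 16 <= z:
    h = h - (38 - acc)

h = tmp - tmp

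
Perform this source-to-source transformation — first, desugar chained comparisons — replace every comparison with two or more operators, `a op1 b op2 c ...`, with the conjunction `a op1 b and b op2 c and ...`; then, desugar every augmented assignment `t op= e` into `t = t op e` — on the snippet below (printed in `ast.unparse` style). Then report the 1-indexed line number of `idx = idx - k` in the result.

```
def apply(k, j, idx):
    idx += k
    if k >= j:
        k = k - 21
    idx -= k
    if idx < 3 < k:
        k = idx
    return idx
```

5

Transformed code:
def apply(k, j, idx):
    idx = idx + k
    if k >= j:
        k = k - 21
    idx = idx - k
    if idx < 3 and 3 < k:
        k = idx
    return idx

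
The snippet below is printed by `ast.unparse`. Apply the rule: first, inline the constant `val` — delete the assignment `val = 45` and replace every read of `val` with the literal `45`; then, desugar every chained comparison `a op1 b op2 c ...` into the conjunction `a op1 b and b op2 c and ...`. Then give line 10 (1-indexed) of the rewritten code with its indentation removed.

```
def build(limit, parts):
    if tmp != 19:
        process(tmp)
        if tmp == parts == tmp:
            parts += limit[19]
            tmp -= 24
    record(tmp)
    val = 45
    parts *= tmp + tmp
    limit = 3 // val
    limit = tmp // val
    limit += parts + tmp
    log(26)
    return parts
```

Transformed code:
def build(limit, parts):
    if tmp != 19:
        process(tmp)
        if tmp == parts and parts == tmp:
            parts += limit[19]
            tmp -= 24
    record(tmp)
    parts *= tmp + tmp
    limit = 3 // 45
    limit = tmp // 45
    limit += parts + tmp
    log(26)
    return parts

limit = tmp // 45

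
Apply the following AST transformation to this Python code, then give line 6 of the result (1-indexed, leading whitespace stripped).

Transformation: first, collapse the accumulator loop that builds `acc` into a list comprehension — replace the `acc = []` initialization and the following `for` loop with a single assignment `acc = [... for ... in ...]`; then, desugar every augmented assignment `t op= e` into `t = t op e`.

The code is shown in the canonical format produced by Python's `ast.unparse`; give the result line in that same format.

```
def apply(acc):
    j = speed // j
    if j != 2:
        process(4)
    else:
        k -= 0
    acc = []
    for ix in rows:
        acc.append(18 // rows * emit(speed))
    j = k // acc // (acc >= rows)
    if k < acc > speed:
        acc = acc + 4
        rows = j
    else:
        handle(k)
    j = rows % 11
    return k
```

Transformed code:
def apply(acc):
    j = speed // j
    if j != 2:
        process(4)
    else:
        k = k - 0
    acc = [18 // rows * emit(speed) for ix in rows]
    j = k // acc // (acc >= rows)
    if k < acc > speed:
        acc = acc + 4
        rows = j
    else:
        handle(k)
    j = rows % 11
    return k

k = k - 0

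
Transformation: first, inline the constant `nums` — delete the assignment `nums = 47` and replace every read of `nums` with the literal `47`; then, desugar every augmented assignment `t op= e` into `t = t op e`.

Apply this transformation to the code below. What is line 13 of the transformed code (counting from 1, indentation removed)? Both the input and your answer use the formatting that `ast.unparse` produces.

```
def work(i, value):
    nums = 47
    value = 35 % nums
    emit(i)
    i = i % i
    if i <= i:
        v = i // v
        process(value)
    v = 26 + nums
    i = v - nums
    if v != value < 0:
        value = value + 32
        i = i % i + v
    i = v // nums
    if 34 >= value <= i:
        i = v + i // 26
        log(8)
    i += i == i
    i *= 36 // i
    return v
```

Transformed code:
def work(i, value):
    value = 35 % 47
    emit(i)
    i = i % i
    if i <= i:
        v = i // v
        process(value)
    v = 26 + 47
    i = v - 47
    if v != value < 0:
        value = value + 32
        i = i % i + v
    i = v // 47
    if 34 >= value <= i:
        i = v + i // 26
        log(8)
    i = i + (i == i)
    i = i * (36 // i)
    return v

i = v // 47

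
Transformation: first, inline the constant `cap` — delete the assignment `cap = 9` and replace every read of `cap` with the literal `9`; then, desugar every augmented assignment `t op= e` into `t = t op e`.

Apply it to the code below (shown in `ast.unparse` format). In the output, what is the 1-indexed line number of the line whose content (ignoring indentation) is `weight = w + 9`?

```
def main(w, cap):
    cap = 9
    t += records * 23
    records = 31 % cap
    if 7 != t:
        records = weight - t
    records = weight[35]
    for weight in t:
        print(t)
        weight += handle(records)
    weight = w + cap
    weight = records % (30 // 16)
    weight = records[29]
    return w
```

Transformed code:
def main(w, cap):
    t = t + records * 23
    records = 31 % 9
    if 7 != t:
        records = weight - t
    records = weight[35]
    for weight in t:
        print(t)
        weight = weight + handle(records)
    weight = w + 9
    weight = records % (30 // 16)
    weight = records[29]
    return w

10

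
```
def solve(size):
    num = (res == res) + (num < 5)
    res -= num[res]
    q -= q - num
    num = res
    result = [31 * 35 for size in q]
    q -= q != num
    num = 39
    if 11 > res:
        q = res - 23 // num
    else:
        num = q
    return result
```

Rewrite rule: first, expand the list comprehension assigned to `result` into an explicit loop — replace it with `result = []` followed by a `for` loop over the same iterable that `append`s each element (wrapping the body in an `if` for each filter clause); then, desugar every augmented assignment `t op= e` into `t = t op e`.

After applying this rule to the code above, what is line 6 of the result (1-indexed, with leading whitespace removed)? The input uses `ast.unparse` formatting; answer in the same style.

result = []

Transformed code:
def solve(size):
    num = (res == res) + (num < 5)
    res = res - num[res]
    q = q - (q - num)
    num = res
    result = []
    for size in q:
        result.append(31 * 35)
    q = q - (q != num)
    num = 39
    if 11 > res:
        q = res - 23 // num
    else:
        num = q
    return result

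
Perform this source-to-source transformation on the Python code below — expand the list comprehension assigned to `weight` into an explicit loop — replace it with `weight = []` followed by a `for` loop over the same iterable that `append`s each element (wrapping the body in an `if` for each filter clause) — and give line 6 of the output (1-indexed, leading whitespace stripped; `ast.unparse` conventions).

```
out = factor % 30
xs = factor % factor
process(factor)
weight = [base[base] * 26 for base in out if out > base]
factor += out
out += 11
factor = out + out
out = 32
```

if out > base:

Transformed code:
out = factor % 30
xs = factor % factor
process(factor)
weight = []
for base in out:
    if out > base:
        weight.append(base[base] * 26)
factor += out
out += 11
factor = out + out
out = 32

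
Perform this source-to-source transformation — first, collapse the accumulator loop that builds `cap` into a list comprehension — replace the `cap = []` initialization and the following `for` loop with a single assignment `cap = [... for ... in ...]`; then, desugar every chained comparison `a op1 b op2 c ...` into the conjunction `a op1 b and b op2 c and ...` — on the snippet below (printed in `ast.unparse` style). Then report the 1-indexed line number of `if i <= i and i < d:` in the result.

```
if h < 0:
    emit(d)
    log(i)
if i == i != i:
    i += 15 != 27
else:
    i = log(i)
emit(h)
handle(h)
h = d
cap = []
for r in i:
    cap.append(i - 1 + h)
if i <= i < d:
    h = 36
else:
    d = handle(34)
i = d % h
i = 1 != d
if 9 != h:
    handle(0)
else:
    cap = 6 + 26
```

Transformed code:
if h < 0:
    emit(d)
    log(i)
if i == i and i != i:
    i += 15 != 27
else:
    i = log(i)
emit(h)
handle(h)
h = d
cap = [i - 1 + h for r in i]
if i <= i and i < d:
    h = 36
else:
    d = handle(34)
i = d % h
i = 1 != d
if 9 != h:
    handle(0)
else:
    cap = 6 + 26

12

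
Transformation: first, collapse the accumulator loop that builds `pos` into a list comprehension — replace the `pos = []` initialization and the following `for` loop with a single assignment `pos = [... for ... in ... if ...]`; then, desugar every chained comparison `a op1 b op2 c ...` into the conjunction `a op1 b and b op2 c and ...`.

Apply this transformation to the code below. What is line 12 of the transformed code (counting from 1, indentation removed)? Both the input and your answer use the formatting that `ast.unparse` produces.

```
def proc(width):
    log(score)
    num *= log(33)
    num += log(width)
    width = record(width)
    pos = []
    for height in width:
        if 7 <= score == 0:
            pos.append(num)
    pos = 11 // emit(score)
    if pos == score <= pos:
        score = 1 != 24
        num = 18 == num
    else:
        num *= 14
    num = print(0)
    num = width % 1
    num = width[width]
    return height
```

Transformed code:
def proc(width):
    log(score)
    num *= log(33)
    num += log(width)
    width = record(width)
    pos = [num for height in width if 7 <= score and score == 0]
    pos = 11 // emit(score)
    if pos == score and score <= pos:
        score = 1 != 24
        num = 18 == num
    else:
        num *= 14
    num = print(0)
    num = width % 1
    num = width[width]
    return height

num *= 14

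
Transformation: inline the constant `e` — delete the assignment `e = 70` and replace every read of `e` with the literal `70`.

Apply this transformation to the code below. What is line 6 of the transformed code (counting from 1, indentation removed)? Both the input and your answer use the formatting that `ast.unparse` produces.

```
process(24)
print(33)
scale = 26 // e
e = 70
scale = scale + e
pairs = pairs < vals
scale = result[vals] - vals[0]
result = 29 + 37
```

scale = result[vals] - vals[0]

Transformed code:
process(24)
print(33)
scale = 26 // 70
scale = scale + 70
pairs = pairs < vals
scale = result[vals] - vals[0]
result = 29 + 37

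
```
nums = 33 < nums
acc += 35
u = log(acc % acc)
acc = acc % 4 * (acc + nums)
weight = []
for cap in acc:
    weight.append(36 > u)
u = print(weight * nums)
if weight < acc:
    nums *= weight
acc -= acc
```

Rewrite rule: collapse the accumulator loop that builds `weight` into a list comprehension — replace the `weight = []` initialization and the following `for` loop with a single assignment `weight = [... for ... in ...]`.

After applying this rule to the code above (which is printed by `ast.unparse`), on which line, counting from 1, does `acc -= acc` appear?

Transformed code:
nums = 33 < nums
acc += 35
u = log(acc % acc)
acc = acc % 4 * (acc + nums)
weight = [36 > u for cap in acc]
u = print(weight * nums)
if weight < acc:
    nums *= weight
acc -= acc

9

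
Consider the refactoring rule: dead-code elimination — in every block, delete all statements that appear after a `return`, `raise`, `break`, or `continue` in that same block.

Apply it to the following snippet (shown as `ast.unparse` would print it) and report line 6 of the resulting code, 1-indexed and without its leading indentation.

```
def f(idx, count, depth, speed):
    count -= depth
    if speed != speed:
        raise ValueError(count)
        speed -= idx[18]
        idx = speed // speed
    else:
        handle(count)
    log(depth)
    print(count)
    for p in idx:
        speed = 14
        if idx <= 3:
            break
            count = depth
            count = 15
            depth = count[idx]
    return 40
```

Transformed code:
def f(idx, count, depth, speed):
    count -= depth
    if speed != speed:
        raise ValueError(count)
    else:
        handle(count)
    log(depth)
    print(count)
    for p in idx:
        speed = 14
        if idx <= 3:
            break
    return 40

handle(count)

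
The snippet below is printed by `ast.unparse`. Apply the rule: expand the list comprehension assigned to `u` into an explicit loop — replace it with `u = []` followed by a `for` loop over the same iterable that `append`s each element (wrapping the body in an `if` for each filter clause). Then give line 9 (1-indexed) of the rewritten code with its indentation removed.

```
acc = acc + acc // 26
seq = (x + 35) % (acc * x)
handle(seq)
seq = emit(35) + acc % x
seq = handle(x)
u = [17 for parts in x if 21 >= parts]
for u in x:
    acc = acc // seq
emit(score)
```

u.append(17)

Transformed code:
acc = acc + acc // 26
seq = (x + 35) % (acc * x)
handle(seq)
seq = emit(35) + acc % x
seq = handle(x)
u = []
for parts in x:
    if 21 >= parts:
        u.append(17)
for u in x:
    acc = acc // seq
emit(score)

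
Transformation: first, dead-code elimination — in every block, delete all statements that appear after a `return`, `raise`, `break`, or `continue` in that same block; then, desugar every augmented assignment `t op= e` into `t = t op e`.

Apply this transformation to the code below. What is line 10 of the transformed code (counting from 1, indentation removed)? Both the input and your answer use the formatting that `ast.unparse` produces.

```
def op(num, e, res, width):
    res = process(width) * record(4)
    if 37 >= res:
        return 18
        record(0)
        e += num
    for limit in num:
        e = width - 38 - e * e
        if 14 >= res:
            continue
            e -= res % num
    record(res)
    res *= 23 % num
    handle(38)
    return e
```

res = res * (23 % num)

Transformed code:
def op(num, e, res, width):
    res = process(width) * record(4)
    if 37 >= res:
        return 18
    for limit in num:
        e = width - 38 - e * e
        if 14 >= res:
            continue
    record(res)
    res = res * (23 % num)
    handle(38)
    return e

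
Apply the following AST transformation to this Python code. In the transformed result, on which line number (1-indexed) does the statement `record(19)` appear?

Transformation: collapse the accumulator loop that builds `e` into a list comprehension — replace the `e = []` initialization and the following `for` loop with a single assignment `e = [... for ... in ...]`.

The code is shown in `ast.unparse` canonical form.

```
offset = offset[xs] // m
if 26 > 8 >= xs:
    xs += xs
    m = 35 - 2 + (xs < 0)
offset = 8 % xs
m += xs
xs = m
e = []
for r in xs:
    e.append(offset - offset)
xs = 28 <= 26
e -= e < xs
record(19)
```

11

Transformed code:
offset = offset[xs] // m
if 26 > 8 >= xs:
    xs += xs
    m = 35 - 2 + (xs < 0)
offset = 8 % xs
m += xs
xs = m
e = [offset - offset for r in xs]
xs = 28 <= 26
e -= e < xs
record(19)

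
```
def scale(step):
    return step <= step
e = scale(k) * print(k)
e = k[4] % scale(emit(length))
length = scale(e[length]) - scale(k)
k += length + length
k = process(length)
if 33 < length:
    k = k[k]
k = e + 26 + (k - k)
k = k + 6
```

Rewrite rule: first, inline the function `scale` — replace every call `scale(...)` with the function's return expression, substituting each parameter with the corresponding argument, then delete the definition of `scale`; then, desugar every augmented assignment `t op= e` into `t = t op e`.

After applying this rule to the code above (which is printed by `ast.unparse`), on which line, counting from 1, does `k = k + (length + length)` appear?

4

Transformed code:
e = (k <= k) * print(k)
e = k[4] % (emit(length) <= emit(length))
length = (e[length] <= e[length]) - (k <= k)
k = k + (length + length)
k = process(length)
if 33 < length:
    k = k[k]
k = e + 26 + (k - k)
k = k + 6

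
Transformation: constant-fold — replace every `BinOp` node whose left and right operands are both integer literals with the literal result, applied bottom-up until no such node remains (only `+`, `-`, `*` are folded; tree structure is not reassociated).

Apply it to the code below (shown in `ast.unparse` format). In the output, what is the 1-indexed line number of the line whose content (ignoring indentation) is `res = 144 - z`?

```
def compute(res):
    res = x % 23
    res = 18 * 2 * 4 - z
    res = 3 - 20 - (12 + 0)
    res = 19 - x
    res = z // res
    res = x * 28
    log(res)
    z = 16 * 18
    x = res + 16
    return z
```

3

Transformed code:
def compute(res):
    res = x % 23
    res = 144 - z
    res = -29
    res = 19 - x
    res = z // res
    res = x * 28
    log(res)
    z = 288
    x = res + 16
    return z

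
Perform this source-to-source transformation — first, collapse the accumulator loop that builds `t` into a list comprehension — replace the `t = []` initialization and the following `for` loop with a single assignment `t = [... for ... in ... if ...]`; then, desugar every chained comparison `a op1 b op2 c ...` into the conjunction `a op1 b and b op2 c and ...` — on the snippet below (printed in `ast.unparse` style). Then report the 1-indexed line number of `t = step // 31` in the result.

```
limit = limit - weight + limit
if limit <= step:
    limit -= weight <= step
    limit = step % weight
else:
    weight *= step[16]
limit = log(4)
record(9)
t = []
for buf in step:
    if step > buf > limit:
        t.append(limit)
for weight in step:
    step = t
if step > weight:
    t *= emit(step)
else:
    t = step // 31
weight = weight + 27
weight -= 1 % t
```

Transformed code:
limit = limit - weight + limit
if limit <= step:
    limit -= weight <= step
    limit = step % weight
else:
    weight *= step[16]
limit = log(4)
record(9)
t = [limit for buf in step if step > buf and buf > limit]
for weight in step:
    step = t
if step > weight:
    t *= emit(step)
else:
    t = step // 31
weight = weight + 27
weight -= 1 % t

15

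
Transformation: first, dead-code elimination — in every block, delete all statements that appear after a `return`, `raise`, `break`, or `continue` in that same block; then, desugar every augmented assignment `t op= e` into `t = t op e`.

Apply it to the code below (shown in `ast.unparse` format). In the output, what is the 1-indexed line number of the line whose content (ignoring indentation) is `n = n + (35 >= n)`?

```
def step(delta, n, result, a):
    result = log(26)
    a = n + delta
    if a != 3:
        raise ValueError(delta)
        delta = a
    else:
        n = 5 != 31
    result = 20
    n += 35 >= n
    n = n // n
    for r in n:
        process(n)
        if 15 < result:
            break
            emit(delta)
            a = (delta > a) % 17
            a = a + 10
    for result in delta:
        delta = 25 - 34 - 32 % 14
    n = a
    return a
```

Transformed code:
def step(delta, n, result, a):
    result = log(26)
    a = n + delta
    if a != 3:
        raise ValueError(delta)
    else:
        n = 5 != 31
    result = 20
    n = n + (35 >= n)
    n = n // n
    for r in n:
        process(n)
        if 15 < result:
            break
    for result in delta:
        delta = 25 - 34 - 32 % 14
    n = a
    return a

9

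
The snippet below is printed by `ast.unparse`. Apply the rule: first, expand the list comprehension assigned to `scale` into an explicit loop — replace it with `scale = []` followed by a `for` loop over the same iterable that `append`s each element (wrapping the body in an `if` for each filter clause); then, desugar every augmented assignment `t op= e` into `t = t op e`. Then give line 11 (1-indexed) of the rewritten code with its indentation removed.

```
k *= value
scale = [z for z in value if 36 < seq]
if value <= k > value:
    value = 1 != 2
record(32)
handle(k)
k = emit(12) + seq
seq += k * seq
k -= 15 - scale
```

seq = seq + k * seq

Transformed code:
k = k * value
scale = []
for z in value:
    if 36 < seq:
        scale.append(z)
if value <= k > value:
    value = 1 != 2
record(32)
handle(k)
k = emit(12) + seq
seq = seq + k * seq
k = k - (15 - scale)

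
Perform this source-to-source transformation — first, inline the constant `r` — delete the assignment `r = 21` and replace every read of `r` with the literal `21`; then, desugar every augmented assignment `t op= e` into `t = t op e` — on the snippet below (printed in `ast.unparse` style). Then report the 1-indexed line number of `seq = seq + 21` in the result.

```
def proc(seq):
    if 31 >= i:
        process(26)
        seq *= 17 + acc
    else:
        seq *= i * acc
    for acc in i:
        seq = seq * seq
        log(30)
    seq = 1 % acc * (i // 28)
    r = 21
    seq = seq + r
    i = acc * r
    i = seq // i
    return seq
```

11

Transformed code:
def proc(seq):
    if 31 >= i:
        process(26)
        seq = seq * (17 + acc)
    else:
        seq = seq * (i * acc)
    for acc in i:
        seq = seq * seq
        log(30)
    seq = 1 % acc * (i // 28)
    seq = seq + 21
    i = acc * 21
    i = seq // i
    return seq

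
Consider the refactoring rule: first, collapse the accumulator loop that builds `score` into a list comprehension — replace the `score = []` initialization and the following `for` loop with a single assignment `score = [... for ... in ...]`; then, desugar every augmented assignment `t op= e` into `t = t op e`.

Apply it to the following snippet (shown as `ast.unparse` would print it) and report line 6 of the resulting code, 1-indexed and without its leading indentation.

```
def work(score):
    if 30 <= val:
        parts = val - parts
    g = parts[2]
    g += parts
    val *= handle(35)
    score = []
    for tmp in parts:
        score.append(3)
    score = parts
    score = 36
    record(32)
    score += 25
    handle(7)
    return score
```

Transformed code:
def work(score):
    if 30 <= val:
        parts = val - parts
    g = parts[2]
    g = g + parts
    val = val * handle(35)
    score = [3 for tmp in parts]
    score = parts
    score = 36
    record(32)
    score = score + 25
    handle(7)
    return score

val = val * handle(35)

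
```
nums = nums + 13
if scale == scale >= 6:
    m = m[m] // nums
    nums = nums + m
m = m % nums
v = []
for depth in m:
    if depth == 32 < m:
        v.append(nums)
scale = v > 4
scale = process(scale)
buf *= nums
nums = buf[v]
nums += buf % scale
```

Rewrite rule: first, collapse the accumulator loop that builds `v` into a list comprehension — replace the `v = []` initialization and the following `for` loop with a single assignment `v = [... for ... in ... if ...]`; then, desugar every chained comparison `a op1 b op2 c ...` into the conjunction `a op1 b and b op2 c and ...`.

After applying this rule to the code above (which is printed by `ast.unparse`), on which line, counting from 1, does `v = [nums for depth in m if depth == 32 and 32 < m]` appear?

6

Transformed code:
nums = nums + 13
if scale == scale and scale >= 6:
    m = m[m] // nums
    nums = nums + m
m = m % nums
v = [nums for depth in m if depth == 32 and 32 < m]
scale = v > 4
scale = process(scale)
buf *= nums
nums = buf[v]
nums += buf % scale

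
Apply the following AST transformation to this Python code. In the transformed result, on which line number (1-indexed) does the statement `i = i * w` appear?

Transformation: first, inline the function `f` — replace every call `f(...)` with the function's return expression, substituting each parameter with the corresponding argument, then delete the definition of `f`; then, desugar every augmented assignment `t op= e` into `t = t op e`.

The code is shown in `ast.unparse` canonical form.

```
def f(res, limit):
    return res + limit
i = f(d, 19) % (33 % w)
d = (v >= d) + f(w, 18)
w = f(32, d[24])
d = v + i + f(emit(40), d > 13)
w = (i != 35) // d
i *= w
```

6

Transformed code:
i = (d + 19) % (33 % w)
d = (v >= d) + (w + 18)
w = 32 + d[24]
d = v + i + (emit(40) + (d > 13))
w = (i != 35) // d
i = i * w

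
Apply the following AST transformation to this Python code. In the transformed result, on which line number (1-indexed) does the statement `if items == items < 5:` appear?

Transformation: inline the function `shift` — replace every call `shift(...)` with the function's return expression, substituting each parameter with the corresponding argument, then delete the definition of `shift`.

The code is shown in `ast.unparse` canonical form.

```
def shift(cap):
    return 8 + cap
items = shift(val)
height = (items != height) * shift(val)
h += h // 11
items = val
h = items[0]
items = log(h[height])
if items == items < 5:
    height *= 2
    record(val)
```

7

Transformed code:
items = 8 + val
height = (items != height) * (8 + val)
h += h // 11
items = val
h = items[0]
items = log(h[height])
if items == items < 5:
    height *= 2
    record(val)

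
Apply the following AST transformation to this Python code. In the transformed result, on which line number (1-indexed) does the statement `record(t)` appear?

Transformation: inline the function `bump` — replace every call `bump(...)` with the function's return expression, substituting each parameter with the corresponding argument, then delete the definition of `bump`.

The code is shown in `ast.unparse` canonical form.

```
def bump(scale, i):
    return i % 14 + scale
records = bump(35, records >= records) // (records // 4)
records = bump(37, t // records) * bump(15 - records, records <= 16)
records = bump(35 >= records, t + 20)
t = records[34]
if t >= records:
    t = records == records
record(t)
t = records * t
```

Transformed code:
records = ((records >= records) % 14 + 35) // (records // 4)
records = (t // records % 14 + 37) * ((records <= 16) % 14 + (15 - records))
records = (t + 20) % 14 + (35 >= records)
t = records[34]
if t >= records:
    t = records == records
record(t)
t = records * t

7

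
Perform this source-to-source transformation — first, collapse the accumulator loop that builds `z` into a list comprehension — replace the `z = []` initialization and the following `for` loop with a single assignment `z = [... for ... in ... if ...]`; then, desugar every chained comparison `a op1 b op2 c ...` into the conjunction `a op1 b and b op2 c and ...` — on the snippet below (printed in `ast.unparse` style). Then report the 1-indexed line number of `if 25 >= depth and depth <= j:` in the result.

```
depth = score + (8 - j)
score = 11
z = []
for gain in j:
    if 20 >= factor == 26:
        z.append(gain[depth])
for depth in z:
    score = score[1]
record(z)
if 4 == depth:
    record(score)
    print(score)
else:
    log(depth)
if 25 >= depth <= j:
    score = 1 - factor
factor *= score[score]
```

Transformed code:
depth = score + (8 - j)
score = 11
z = [gain[depth] for gain in j if 20 >= factor and factor == 26]
for depth in z:
    score = score[1]
record(z)
if 4 == depth:
    record(score)
    print(score)
else:
    log(depth)
if 25 >= depth and depth <= j:
    score = 1 - factor
factor *= score[score]

12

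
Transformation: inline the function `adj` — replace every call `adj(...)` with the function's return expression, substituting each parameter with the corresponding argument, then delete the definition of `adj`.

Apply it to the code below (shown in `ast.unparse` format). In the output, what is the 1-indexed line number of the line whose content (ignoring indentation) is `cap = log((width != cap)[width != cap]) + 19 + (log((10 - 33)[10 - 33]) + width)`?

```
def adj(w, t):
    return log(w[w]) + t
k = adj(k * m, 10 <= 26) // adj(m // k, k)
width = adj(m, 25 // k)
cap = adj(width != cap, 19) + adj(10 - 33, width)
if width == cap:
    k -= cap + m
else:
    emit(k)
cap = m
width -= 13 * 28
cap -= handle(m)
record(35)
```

3

Transformed code:
k = (log((k * m)[k * m]) + (10 <= 26)) // (log((m // k)[m // k]) + k)
width = log(m[m]) + 25 // k
cap = log((width != cap)[width != cap]) + 19 + (log((10 - 33)[10 - 33]) + width)
if width == cap:
    k -= cap + m
else:
    emit(k)
cap = m
width -= 13 * 28
cap -= handle(m)
record(35)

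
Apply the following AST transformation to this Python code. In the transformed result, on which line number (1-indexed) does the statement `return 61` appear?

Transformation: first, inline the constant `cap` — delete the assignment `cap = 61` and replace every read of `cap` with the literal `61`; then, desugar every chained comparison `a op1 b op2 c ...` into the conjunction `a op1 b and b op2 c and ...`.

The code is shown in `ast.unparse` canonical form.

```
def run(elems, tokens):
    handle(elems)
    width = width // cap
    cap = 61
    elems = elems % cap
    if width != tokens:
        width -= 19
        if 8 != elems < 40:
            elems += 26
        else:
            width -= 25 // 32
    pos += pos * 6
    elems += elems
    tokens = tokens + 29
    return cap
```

14

Transformed code:
def run(elems, tokens):
    handle(elems)
    width = width // 61
    elems = elems % 61
    if width != tokens:
        width -= 19
        if 8 != elems and elems < 40:
            elems += 26
        else:
            width -= 25 // 32
    pos += pos * 6
    elems += elems
    tokens = tokens + 29
    return 61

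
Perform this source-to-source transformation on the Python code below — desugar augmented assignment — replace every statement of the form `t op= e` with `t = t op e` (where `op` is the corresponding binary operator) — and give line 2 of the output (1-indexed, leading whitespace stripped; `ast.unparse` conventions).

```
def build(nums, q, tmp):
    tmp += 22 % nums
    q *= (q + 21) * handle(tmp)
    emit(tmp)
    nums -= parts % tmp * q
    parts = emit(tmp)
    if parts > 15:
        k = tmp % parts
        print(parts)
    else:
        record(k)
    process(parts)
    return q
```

tmp = tmp + 22 % nums

Transformed code:
def build(nums, q, tmp):
    tmp = tmp + 22 % nums
    q = q * ((q + 21) * handle(tmp))
    emit(tmp)
    nums = nums - parts % tmp * q
    parts = emit(tmp)
    if parts > 15:
        k = tmp % parts
        print(parts)
    else:
        record(k)
    process(parts)
    return q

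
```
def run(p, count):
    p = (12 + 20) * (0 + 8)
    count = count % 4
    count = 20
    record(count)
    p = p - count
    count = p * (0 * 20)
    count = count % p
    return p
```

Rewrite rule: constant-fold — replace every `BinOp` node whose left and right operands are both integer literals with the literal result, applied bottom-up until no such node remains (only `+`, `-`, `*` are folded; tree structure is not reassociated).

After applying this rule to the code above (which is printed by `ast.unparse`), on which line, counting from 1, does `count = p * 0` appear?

Transformed code:
def run(p, count):
    p = 256
    count = count % 4
    count = 20
    record(count)
    p = p - count
    count = p * 0
    count = count % p
    return p

7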